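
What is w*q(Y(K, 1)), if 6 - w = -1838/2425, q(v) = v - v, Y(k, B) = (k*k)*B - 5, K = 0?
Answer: 0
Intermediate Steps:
Y(k, B) = -5 + B*k² (Y(k, B) = k²*B - 5 = B*k² - 5 = -5 + B*k²)
q(v) = 0
w = 16388/2425 (w = 6 - (-1838)/2425 = 6 - 1*(-1838/2425) = 6 + 1838/2425 = 16388/2425 ≈ 6.7579)
w*q(Y(K, 1)) = (16388/2425)*0 = 0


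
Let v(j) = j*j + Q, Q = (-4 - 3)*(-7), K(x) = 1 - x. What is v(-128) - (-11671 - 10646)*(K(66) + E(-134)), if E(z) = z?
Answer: -4424650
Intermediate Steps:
Q = 49 (Q = -7*(-7) = 49)
v(j) = 49 + j**2 (v(j) = j*j + 49 = j**2 + 49 = 49 + j**2)
v(-128) - (-11671 - 10646)*(K(66) + E(-134)) = (49 + (-128)**2) - (-11671 - 10646)*((1 - 1*66) - 134) = (49 + 16384) - (-22317)*((1 - 66) - 134) = 16433 - (-22317)*(-65 - 134) = 16433 - (-22317)*(-199) = 16433 - 1*4441083 = 16433 - 4441083 = -4424650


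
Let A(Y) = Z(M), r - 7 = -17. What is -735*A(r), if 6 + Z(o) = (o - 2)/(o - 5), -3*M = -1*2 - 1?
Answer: 16905/4 ≈ 4226.3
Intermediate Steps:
M = 1 (M = -(-1*2 - 1)/3 = -(-2 - 1)/3 = -⅓*(-3) = 1)
Z(o) = -6 + (-2 + o)/(-5 + o) (Z(o) = -6 + (o - 2)/(o - 5) = -6 + (-2 + o)/(-5 + o))
r = -10 (r = 7 - 17 = -10)
A(Y) = -23/4 (A(Y) = (28 - 5*1)/(-5 + 1) = (28 - 5)/(-4) = -¼*23 = -23/4)
-735*A(r) = -735*(-23/4) = 16905/4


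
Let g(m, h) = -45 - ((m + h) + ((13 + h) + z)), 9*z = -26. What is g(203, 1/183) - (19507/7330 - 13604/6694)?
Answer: -3485090935271/13468896990 ≈ -258.75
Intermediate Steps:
z = -26/9 (z = (1/9)*(-26) = -26/9 ≈ -2.8889)
g(m, h) = -496/9 - m - 2*h (g(m, h) = -45 - ((m + h) + ((13 + h) - 26/9)) = -45 - ((h + m) + (91/9 + h)) = -45 - (91/9 + m + 2*h) = -45 + (-91/9 - m - 2*h) = -496/9 - m - 2*h)
g(203, 1/183) - (19507/7330 - 13604/6694) = (-496/9 - 1*203 - 2/183) - (19507/7330 - 13604/6694) = (-496/9 - 203 - 2*1/183) - (19507*(1/7330) - 13604*1/6694) = (-496/9 - 203 - 2/183) - (19507/7330 - 6802/3347) = -141709/549 - 1*15431269/24533510 = -141709/549 - 15431269/24533510 = -3485090935271/13468896990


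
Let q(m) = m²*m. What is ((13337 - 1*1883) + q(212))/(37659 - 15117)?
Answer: 366907/867 ≈ 423.19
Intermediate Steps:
q(m) = m³
((13337 - 1*1883) + q(212))/(37659 - 15117) = ((13337 - 1*1883) + 212³)/(37659 - 15117) = ((13337 - 1883) + 9528128)/22542 = (11454 + 9528128)*(1/22542) = 9539582*(1/22542) = 366907/867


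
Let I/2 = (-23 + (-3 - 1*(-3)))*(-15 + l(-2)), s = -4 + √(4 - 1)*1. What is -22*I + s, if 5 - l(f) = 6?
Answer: -16196 + √3 ≈ -16194.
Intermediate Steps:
s = -4 + √3 (s = -4 + √3*1 = -4 + √3 ≈ -2.2679)
l(f) = -1 (l(f) = 5 - 1*6 = 5 - 6 = -1)
I = 736 (I = 2*((-23 + (-3 - 1*(-3)))*(-15 - 1)) = 2*((-23 + (-3 + 3))*(-16)) = 2*((-23 + 0)*(-16)) = 2*(-23*(-16)) = 2*368 = 736)
-22*I + s = -22*736 + (-4 + √3) = -16192 + (-4 + √3) = -16196 + √3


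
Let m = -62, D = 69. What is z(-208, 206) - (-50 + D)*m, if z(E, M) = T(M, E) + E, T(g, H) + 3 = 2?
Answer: 969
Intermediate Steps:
T(g, H) = -1 (T(g, H) = -3 + 2 = -1)
z(E, M) = -1 + E
z(-208, 206) - (-50 + D)*m = (-1 - 208) - (-50 + 69)*(-62) = -209 - 19*(-62) = -209 - 1*(-1178) = -209 + 1178 = 969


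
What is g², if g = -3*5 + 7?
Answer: 64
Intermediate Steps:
g = -8 (g = -15 + 7 = -8)
g² = (-8)² = 64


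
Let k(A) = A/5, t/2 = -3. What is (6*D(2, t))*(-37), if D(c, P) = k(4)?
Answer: -888/5 ≈ -177.60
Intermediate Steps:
t = -6 (t = 2*(-3) = -6)
k(A) = A/5 (k(A) = A*(⅕) = A/5)
D(c, P) = ⅘ (D(c, P) = (⅕)*4 = ⅘)
(6*D(2, t))*(-37) = (6*(⅘))*(-37) = (24/5)*(-37) = -888/5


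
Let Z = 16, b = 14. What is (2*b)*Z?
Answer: 448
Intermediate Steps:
(2*b)*Z = (2*14)*16 = 28*16 = 448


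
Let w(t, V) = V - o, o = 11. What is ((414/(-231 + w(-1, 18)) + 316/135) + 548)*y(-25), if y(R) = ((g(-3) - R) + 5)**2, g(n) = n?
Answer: 223916589/560 ≈ 3.9985e+5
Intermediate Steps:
w(t, V) = -11 + V (w(t, V) = V - 1*11 = V - 11 = -11 + V)
y(R) = (2 - R)**2 (y(R) = ((-3 - R) + 5)**2 = (2 - R)**2)
((414/(-231 + w(-1, 18)) + 316/135) + 548)*y(-25) = ((414/(-231 + (-11 + 18)) + 316/135) + 548)*(-2 - 25)**2 = ((414/(-231 + 7) + 316*(1/135)) + 548)*(-27)**2 = ((414/(-224) + 316/135) + 548)*729 = ((414*(-1/224) + 316/135) + 548)*729 = ((-207/112 + 316/135) + 548)*729 = (7447/15120 + 548)*729 = (8293207/15120)*729 = 223916589/560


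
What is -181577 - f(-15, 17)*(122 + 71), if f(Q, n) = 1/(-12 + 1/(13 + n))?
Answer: -65180353/359 ≈ -1.8156e+5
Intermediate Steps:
-181577 - f(-15, 17)*(122 + 71) = -181577 - (-13 - 1*17)/(155 + 12*17)*(122 + 71) = -181577 - (-13 - 17)/(155 + 204)*193 = -181577 - -30/359*193 = -181577 - (1/359)*(-30)*193 = -181577 - (-30)*193/359 = -181577 - 1*(-5790/359) = -181577 + 5790/359 = -65180353/359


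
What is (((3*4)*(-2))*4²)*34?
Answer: -13056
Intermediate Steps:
(((3*4)*(-2))*4²)*34 = ((12*(-2))*16)*34 = -24*16*34 = -384*34 = -13056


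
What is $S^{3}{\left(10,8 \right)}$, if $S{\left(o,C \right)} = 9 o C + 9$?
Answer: $387420489$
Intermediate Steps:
$S{\left(o,C \right)} = 9 + 9 C o$ ($S{\left(o,C \right)} = 9 C o + 9 = 9 + 9 C o$)
$S^{3}{\left(10,8 \right)} = \left(9 + 9 \cdot 8 \cdot 10\right)^{3} = \left(9 + 720\right)^{3} = 729^{3} = 387420489$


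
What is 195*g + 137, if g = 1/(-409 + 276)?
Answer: 18026/133 ≈ 135.53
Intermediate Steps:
g = -1/133 (g = 1/(-133) = -1/133 ≈ -0.0075188)
195*g + 137 = 195*(-1/133) + 137 = -195/133 + 137 = 18026/133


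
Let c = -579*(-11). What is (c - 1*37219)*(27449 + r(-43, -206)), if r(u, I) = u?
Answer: -845475100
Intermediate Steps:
c = 6369
(c - 1*37219)*(27449 + r(-43, -206)) = (6369 - 1*37219)*(27449 - 43) = (6369 - 37219)*27406 = -30850*27406 = -845475100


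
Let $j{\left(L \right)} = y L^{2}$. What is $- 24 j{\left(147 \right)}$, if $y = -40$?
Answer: $20744640$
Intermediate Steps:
$j{\left(L \right)} = - 40 L^{2}$
$- 24 j{\left(147 \right)} = - 24 \left(- 40 \cdot 147^{2}\right) = - 24 \left(\left(-40\right) 21609\right) = \left(-24\right) \left(-864360\right) = 20744640$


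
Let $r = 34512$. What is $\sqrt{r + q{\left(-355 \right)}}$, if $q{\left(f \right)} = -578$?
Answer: $19 \sqrt{94} \approx 184.21$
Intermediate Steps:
$\sqrt{r + q{\left(-355 \right)}} = \sqrt{34512 - 578} = \sqrt{33934} = 19 \sqrt{94}$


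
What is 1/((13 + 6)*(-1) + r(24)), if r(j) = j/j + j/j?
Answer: -1/17 ≈ -0.058824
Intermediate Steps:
r(j) = 2 (r(j) = 1 + 1 = 2)
1/((13 + 6)*(-1) + r(24)) = 1/((13 + 6)*(-1) + 2) = 1/(19*(-1) + 2) = 1/(-19 + 2) = 1/(-17) = -1/17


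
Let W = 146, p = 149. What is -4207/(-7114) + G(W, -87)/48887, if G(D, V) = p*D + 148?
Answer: 361478437/347782118 ≈ 1.0394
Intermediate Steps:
G(D, V) = 148 + 149*D (G(D, V) = 149*D + 148 = 148 + 149*D)
-4207/(-7114) + G(W, -87)/48887 = -4207/(-7114) + (148 + 149*146)/48887 = -4207*(-1/7114) + (148 + 21754)*(1/48887) = 4207/7114 + 21902*(1/48887) = 4207/7114 + 21902/48887 = 361478437/347782118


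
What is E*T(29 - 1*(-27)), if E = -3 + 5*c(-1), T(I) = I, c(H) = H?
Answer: -448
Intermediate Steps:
E = -8 (E = -3 + 5*(-1) = -3 - 5 = -8)
E*T(29 - 1*(-27)) = -8*(29 - 1*(-27)) = -8*(29 + 27) = -8*56 = -448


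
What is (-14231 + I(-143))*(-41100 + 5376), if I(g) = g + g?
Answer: 518605308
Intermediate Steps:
I(g) = 2*g
(-14231 + I(-143))*(-41100 + 5376) = (-14231 + 2*(-143))*(-41100 + 5376) = (-14231 - 286)*(-35724) = -14517*(-35724) = 518605308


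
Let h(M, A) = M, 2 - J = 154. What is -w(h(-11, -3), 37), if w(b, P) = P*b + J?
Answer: 559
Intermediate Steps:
J = -152 (J = 2 - 1*154 = 2 - 154 = -152)
w(b, P) = -152 + P*b (w(b, P) = P*b - 152 = -152 + P*b)
-w(h(-11, -3), 37) = -(-152 + 37*(-11)) = -(-152 - 407) = -1*(-559) = 559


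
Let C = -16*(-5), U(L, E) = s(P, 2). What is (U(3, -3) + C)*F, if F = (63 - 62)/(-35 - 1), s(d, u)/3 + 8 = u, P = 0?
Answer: -31/18 ≈ -1.7222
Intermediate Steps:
s(d, u) = -24 + 3*u
U(L, E) = -18 (U(L, E) = -24 + 3*2 = -24 + 6 = -18)
F = -1/36 (F = 1/(-36) = 1*(-1/36) = -1/36 ≈ -0.027778)
C = 80
(U(3, -3) + C)*F = (-18 + 80)*(-1/36) = 62*(-1/36) = -31/18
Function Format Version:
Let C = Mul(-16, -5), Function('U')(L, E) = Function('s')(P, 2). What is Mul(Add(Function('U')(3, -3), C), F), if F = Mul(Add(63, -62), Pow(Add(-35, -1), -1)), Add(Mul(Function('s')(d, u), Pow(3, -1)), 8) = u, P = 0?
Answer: Rational(-31, 18) ≈ -1.7222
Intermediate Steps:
Function('s')(d, u) = Add(-24, Mul(3, u))
Function('U')(L, E) = -18 (Function('U')(L, E) = Add(-24, Mul(3, 2)) = Add(-24, 6) = -18)
F = Rational(-1, 36) (F = Mul(1, Pow(-36, -1)) = Mul(1, Rational(-1, 36)) = Rational(-1, 36) ≈ -0.027778)
C = 80
Mul(Add(Function('U')(3, -3), C), F) = Mul(Add(-18, 80), Rational(-1, 36)) = Mul(62, Rational(-1, 36)) = Rational(-31, 18)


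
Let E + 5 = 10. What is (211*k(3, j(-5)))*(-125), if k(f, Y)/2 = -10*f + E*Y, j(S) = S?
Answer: 2901250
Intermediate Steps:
E = 5 (E = -5 + 10 = 5)
k(f, Y) = -20*f + 10*Y (k(f, Y) = 2*(-10*f + 5*Y) = -20*f + 10*Y)
(211*k(3, j(-5)))*(-125) = (211*(-20*3 + 10*(-5)))*(-125) = (211*(-60 - 50))*(-125) = (211*(-110))*(-125) = -23210*(-125) = 2901250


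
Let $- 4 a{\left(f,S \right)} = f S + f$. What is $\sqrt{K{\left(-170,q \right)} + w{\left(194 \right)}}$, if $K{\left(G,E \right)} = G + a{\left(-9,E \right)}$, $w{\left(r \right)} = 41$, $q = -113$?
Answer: $i \sqrt{381} \approx 19.519 i$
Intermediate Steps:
$a{\left(f,S \right)} = - \frac{f}{4} - \frac{S f}{4}$ ($a{\left(f,S \right)} = - \frac{f S + f}{4} = - \frac{S f + f}{4} = - \frac{f + S f}{4} = - \frac{f}{4} - \frac{S f}{4}$)
$K{\left(G,E \right)} = \frac{9}{4} + G + \frac{9 E}{4}$ ($K{\left(G,E \right)} = G - - \frac{9 \left(1 + E\right)}{4} = G + \left(\frac{9}{4} + \frac{9 E}{4}\right) = \frac{9}{4} + G + \frac{9 E}{4}$)
$\sqrt{K{\left(-170,q \right)} + w{\left(194 \right)}} = \sqrt{\left(\frac{9}{4} - 170 + \frac{9}{4} \left(-113\right)\right) + 41} = \sqrt{\left(\frac{9}{4} - 170 - \frac{1017}{4}\right) + 41} = \sqrt{-422 + 41} = \sqrt{-381} = i \sqrt{381}$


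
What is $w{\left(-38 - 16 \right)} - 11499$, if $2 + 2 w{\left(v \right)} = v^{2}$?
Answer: $-10042$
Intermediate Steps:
$w{\left(v \right)} = -1 + \frac{v^{2}}{2}$
$w{\left(-38 - 16 \right)} - 11499 = \left(-1 + \frac{\left(-38 - 16\right)^{2}}{2}\right) - 11499 = \left(-1 + \frac{\left(-54\right)^{2}}{2}\right) - 11499 = \left(-1 + \frac{1}{2} \cdot 2916\right) - 11499 = \left(-1 + 1458\right) - 11499 = 1457 - 11499 = -10042$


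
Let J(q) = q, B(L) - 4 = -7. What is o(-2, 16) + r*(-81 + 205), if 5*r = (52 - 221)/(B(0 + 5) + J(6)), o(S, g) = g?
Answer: -20716/15 ≈ -1381.1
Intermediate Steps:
B(L) = -3 (B(L) = 4 - 7 = -3)
r = -169/15 (r = ((52 - 221)/(-3 + 6))/5 = (-169/3)/5 = (-169*⅓)/5 = (⅕)*(-169/3) = -169/15 ≈ -11.267)
o(-2, 16) + r*(-81 + 205) = 16 - 169*(-81 + 205)/15 = 16 - 169/15*124 = 16 - 20956/15 = -20716/15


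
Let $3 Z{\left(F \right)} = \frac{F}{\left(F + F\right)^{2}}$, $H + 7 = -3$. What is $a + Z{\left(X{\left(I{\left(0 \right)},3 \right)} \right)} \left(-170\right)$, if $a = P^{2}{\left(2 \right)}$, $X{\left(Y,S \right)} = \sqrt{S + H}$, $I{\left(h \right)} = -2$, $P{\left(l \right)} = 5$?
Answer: $25 + \frac{85 i \sqrt{7}}{42} \approx 25.0 + 5.3545 i$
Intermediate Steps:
$H = -10$ ($H = -7 - 3 = -10$)
$X{\left(Y,S \right)} = \sqrt{-10 + S}$ ($X{\left(Y,S \right)} = \sqrt{S - 10} = \sqrt{-10 + S}$)
$Z{\left(F \right)} = \frac{1}{12 F}$ ($Z{\left(F \right)} = \frac{F \frac{1}{\left(F + F\right)^{2}}}{3} = \frac{F \frac{1}{\left(2 F\right)^{2}}}{3} = \frac{F \frac{1}{4 F^{2}}}{3} = \frac{\frac{1}{4} \frac{1}{F}}{3} = \frac{1}{12 F}$)
$a = 25$ ($a = 5^{2} = 25$)
$a + Z{\left(X{\left(I{\left(0 \right)},3 \right)} \right)} \left(-170\right) = 25 + \frac{1}{12 \sqrt{-10 + 3}} \left(-170\right) = 25 + \frac{1}{12 \sqrt{-7}} \left(-170\right) = 25 + \frac{1}{12 i \sqrt{7}} \left(-170\right) = 25 + \frac{\left(- \frac{1}{7}\right) i \sqrt{7}}{12} \left(-170\right) = 25 + - \frac{i \sqrt{7}}{84} \left(-170\right) = 25 + \frac{85 i \sqrt{7}}{42}$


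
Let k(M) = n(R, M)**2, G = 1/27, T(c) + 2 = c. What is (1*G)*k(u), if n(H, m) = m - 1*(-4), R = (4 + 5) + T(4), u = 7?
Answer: 121/27 ≈ 4.4815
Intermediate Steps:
T(c) = -2 + c
R = 11 (R = (4 + 5) + (-2 + 4) = 9 + 2 = 11)
G = 1/27 (G = 1*(1/27) = 1/27 ≈ 0.037037)
n(H, m) = 4 + m (n(H, m) = m + 4 = 4 + m)
k(M) = (4 + M)**2
(1*G)*k(u) = (1*(1/27))*(4 + 7)**2 = (1/27)*11**2 = (1/27)*121 = 121/27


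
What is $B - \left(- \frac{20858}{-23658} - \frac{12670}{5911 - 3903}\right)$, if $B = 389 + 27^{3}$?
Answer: $\frac{238445880751}{11876316} \approx 20077.0$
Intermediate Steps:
$B = 20072$ ($B = 389 + 19683 = 20072$)
$B - \left(- \frac{20858}{-23658} - \frac{12670}{5911 - 3903}\right) = 20072 - \left(- \frac{20858}{-23658} - \frac{12670}{5911 - 3903}\right) = 20072 - \left(\left(-20858\right) \left(- \frac{1}{23658}\right) - \frac{12670}{2008}\right) = 20072 - \left(\frac{10429}{11829} - \frac{6335}{1004}\right) = 20072 - - \frac{64465999}{11876316} = 20072 + \frac{64465999}{11876316} = \frac{238445880751}{11876316}$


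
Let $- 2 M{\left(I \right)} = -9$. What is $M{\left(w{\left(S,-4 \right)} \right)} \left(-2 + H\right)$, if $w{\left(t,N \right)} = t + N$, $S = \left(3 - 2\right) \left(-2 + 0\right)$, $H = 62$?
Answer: $270$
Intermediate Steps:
$S = -2$ ($S = 1 \left(-2\right) = -2$)
$w{\left(t,N \right)} = N + t$
$M{\left(I \right)} = \frac{9}{2}$ ($M{\left(I \right)} = \left(- \frac{1}{2}\right) \left(-9\right) = \frac{9}{2}$)
$M{\left(w{\left(S,-4 \right)} \right)} \left(-2 + H\right) = \frac{9 \left(-2 + 62\right)}{2} = \frac{9}{2} \cdot 60 = 270$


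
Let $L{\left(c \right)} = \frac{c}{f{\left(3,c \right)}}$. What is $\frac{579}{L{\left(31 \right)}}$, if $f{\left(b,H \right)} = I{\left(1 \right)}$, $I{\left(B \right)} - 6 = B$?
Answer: $\frac{4053}{31} \approx 130.74$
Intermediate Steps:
$I{\left(B \right)} = 6 + B$
$f{\left(b,H \right)} = 7$ ($f{\left(b,H \right)} = 6 + 1 = 7$)
$L{\left(c \right)} = \frac{c}{7}$
$\frac{579}{L{\left(31 \right)}} = \frac{579}{\frac{1}{7} \cdot 31} = \frac{579}{\frac{31}{7}} = 579 \cdot \frac{7}{31} = \frac{4053}{31}$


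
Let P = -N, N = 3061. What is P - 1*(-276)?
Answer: -2785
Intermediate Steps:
P = -3061 (P = -1*3061 = -3061)
P - 1*(-276) = -3061 - 1*(-276) = -3061 + 276 = -2785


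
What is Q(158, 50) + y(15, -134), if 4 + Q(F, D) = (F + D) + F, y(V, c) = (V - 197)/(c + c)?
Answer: 48599/134 ≈ 362.68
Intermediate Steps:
y(V, c) = (-197 + V)/(2*c) (y(V, c) = (-197 + V)/((2*c)) = (-197 + V)*(1/(2*c)) = (-197 + V)/(2*c))
Q(F, D) = -4 + D + 2*F (Q(F, D) = -4 + ((F + D) + F) = -4 + ((D + F) + F) = -4 + (D + 2*F) = -4 + D + 2*F)
Q(158, 50) + y(15, -134) = (-4 + 50 + 2*158) + (½)*(-197 + 15)/(-134) = (-4 + 50 + 316) + (½)*(-1/134)*(-182) = 362 + 91/134 = 48599/134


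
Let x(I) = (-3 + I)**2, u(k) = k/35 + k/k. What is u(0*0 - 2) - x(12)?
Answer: -2802/35 ≈ -80.057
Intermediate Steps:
u(k) = 1 + k/35 (u(k) = k*(1/35) + 1 = k/35 + 1 = 1 + k/35)
u(0*0 - 2) - x(12) = (1 + (0*0 - 2)/35) - (-3 + 12)**2 = (1 + (0 - 2)/35) - 1*9**2 = (1 + (1/35)*(-2)) - 1*81 = (1 - 2/35) - 81 = 33/35 - 81 = -2802/35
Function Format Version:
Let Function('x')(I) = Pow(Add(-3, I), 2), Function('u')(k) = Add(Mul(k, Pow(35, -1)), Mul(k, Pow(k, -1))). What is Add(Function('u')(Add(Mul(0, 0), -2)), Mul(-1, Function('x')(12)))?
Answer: Rational(-2802, 35) ≈ -80.057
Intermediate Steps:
Function('u')(k) = Add(1, Mul(Rational(1, 35), k)) (Function('u')(k) = Add(Mul(k, Rational(1, 35)), 1) = Add(Mul(Rational(1, 35), k), 1) = Add(1, Mul(Rational(1, 35), k)))
Add(Function('u')(Add(Mul(0, 0), -2)), Mul(-1, Function('x')(12))) = Add(Add(1, Mul(Rational(1, 35), Add(Mul(0, 0), -2))), Mul(-1, Pow(Add(-3, 12), 2))) = Add(Add(1, Mul(Rational(1, 35), Add(0, -2))), Mul(-1, Pow(9, 2))) = Add(Add(1, Mul(Rational(1, 35), -2)), Mul(-1, 81)) = Add(Add(1, Rational(-2, 35)), -81) = Add(Rational(33, 35), -81) = Rational(-2802, 35)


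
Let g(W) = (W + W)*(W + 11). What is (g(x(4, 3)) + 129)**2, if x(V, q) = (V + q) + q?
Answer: 301401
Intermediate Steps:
x(V, q) = V + 2*q
g(W) = 2*W*(11 + W) (g(W) = (2*W)*(11 + W) = 2*W*(11 + W))
(g(x(4, 3)) + 129)**2 = (2*(4 + 2*3)*(11 + (4 + 2*3)) + 129)**2 = (2*(4 + 6)*(11 + (4 + 6)) + 129)**2 = (2*10*(11 + 10) + 129)**2 = (2*10*21 + 129)**2 = (420 + 129)**2 = 549**2 = 301401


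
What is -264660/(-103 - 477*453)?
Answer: 66165/54046 ≈ 1.2242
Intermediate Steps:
-264660/(-103 - 477*453) = -264660/(-103 - 216081) = -264660/(-216184) = -264660*(-1/216184) = 66165/54046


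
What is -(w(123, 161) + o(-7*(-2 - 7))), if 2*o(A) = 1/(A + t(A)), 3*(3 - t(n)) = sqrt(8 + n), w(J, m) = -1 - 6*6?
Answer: 1447624/39133 - 3*sqrt(71)/78266 ≈ 36.992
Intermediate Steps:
w(J, m) = -37 (w(J, m) = -1 - 36 = -37)
t(n) = 3 - sqrt(8 + n)/3
o(A) = 1/(2*(3 + A - sqrt(8 + A)/3)) (o(A) = 1/(2*(A + (3 - sqrt(8 + A)/3))) = 1/(2*(3 + A - sqrt(8 + A)/3)))
-(w(123, 161) + o(-7*(-2 - 7))) = -(-37 + 3/(2*(9 - sqrt(8 - 7*(-2 - 7)) + 3*(-7*(-2 - 7))))) = -(-37 + 3/(2*(9 - sqrt(8 - 7*(-9)) + 3*(-7*(-9))))) = -(-37 + 3/(2*(9 - sqrt(8 + 63) + 3*63))) = -(-37 + 3/(2*(9 - sqrt(71) + 189))) = -(-37 + 3/(2*(198 - sqrt(71)))) = 37 - 3/(2*(198 - sqrt(71)))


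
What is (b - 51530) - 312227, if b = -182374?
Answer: -546131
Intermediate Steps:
(b - 51530) - 312227 = (-182374 - 51530) - 312227 = -233904 - 312227 = -546131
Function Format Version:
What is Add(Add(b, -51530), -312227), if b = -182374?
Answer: -546131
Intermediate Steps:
Add(Add(b, -51530), -312227) = Add(Add(-182374, -51530), -312227) = Add(-233904, -312227) = -546131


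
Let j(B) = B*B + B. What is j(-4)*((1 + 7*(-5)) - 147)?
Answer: -2172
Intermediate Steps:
j(B) = B + B² (j(B) = B² + B = B + B²)
j(-4)*((1 + 7*(-5)) - 147) = (-4*(1 - 4))*((1 + 7*(-5)) - 147) = (-4*(-3))*((1 - 35) - 147) = 12*(-34 - 147) = 12*(-181) = -2172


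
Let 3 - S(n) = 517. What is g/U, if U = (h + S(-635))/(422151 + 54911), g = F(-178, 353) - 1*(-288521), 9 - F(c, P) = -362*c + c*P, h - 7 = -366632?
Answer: -136882445536/367139 ≈ -3.7284e+5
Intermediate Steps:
h = -366625 (h = 7 - 366632 = -366625)
F(c, P) = 9 + 362*c - P*c (F(c, P) = 9 - (-362*c + c*P) = 9 - (-362*c + P*c) = 9 + (362*c - P*c) = 9 + 362*c - P*c)
S(n) = -514 (S(n) = 3 - 1*517 = 3 - 517 = -514)
g = 286928 (g = (9 + 362*(-178) - 1*353*(-178)) - 1*(-288521) = (9 - 64436 + 62834) + 288521 = -1593 + 288521 = 286928)
U = -367139/477062 (U = (-366625 - 514)/(422151 + 54911) = -367139/477062 ≈ -0.76958)
g/U = 286928/(-367139/477062) = 286928*(-477062/367139) = -136882445536/367139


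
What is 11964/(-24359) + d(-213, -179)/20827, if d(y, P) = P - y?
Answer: -248346022/507324893 ≈ -0.48952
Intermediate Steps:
11964/(-24359) + d(-213, -179)/20827 = 11964/(-24359) + (-179 - 1*(-213))/20827 = 11964*(-1/24359) + (-179 + 213)*(1/20827) = -11964/24359 + 34*(1/20827) = -11964/24359 + 34/20827 = -248346022/507324893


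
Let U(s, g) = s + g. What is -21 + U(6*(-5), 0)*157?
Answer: -4731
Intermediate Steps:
U(s, g) = g + s
-21 + U(6*(-5), 0)*157 = -21 + (0 + 6*(-5))*157 = -21 + (0 - 30)*157 = -21 - 30*157 = -21 - 4710 = -4731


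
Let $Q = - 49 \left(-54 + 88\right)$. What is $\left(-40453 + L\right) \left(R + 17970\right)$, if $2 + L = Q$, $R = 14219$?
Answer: $-1355832869$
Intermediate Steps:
$Q = -1666$ ($Q = \left(-49\right) 34 = -1666$)
$L = -1668$ ($L = -2 - 1666 = -1668$)
$\left(-40453 + L\right) \left(R + 17970\right) = \left(-40453 - 1668\right) \left(14219 + 17970\right) = \left(-42121\right) 32189 = -1355832869$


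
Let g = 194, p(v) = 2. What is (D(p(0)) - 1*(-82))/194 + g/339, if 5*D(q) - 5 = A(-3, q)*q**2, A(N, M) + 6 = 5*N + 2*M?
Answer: 305813/328830 ≈ 0.93000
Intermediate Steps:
A(N, M) = -6 + 2*M + 5*N (A(N, M) = -6 + (5*N + 2*M) = -6 + (2*M + 5*N) = -6 + 2*M + 5*N)
D(q) = 1 + q**2*(-21 + 2*q)/5 (D(q) = 1 + ((-6 + 2*q + 5*(-3))*q**2)/5 = 1 + ((-6 + 2*q - 15)*q**2)/5 = 1 + ((-21 + 2*q)*q**2)/5 = 1 + (q**2*(-21 + 2*q))/5 = 1 + q**2*(-21 + 2*q)/5)
(D(p(0)) - 1*(-82))/194 + g/339 = ((1 + (1/5)*2**2*(-21 + 2*2)) - 1*(-82))/194 + 194/339 = ((1 + (1/5)*4*(-21 + 4)) + 82)*(1/194) + 194*(1/339) = ((1 + (1/5)*4*(-17)) + 82)*(1/194) + 194/339 = ((1 - 68/5) + 82)*(1/194) + 194/339 = (-63/5 + 82)*(1/194) + 194/339 = (347/5)*(1/194) + 194/339 = 347/970 + 194/339 = 305813/328830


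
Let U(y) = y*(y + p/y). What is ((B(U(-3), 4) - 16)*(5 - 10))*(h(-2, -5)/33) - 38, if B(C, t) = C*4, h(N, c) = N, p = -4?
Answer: -1214/33 ≈ -36.788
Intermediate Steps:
U(y) = y*(y - 4/y)
B(C, t) = 4*C
((B(U(-3), 4) - 16)*(5 - 10))*(h(-2, -5)/33) - 38 = ((4*(-4 + (-3)**2) - 16)*(5 - 10))*(-2/33) - 38 = ((4*(-4 + 9) - 16)*(-5))*(-2*1/33) - 38 = ((4*5 - 16)*(-5))*(-2/33) - 38 = ((20 - 16)*(-5))*(-2/33) - 38 = (4*(-5))*(-2/33) - 38 = -20*(-2/33) - 38 = 40/33 - 38 = -1214/33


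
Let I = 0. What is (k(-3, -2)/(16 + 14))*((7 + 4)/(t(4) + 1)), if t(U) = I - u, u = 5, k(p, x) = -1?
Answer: 11/120 ≈ 0.091667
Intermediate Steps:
t(U) = -5 (t(U) = 0 - 1*5 = 0 - 5 = -5)
(k(-3, -2)/(16 + 14))*((7 + 4)/(t(4) + 1)) = (-1/(16 + 14))*((7 + 4)/(-5 + 1)) = (-1/30)*(11/(-4)) = ((1/30)*(-1))*(11*(-¼)) = -1/30*(-11/4) = 11/120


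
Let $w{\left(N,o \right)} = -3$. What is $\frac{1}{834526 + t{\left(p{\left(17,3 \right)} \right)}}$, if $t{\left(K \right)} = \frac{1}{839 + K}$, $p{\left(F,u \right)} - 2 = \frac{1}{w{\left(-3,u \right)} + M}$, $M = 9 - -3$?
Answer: $\frac{7570}{6317361829} \approx 1.1983 \cdot 10^{-6}$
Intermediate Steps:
$M = 12$ ($M = 9 + 3 = 12$)
$p{\left(F,u \right)} = \frac{19}{9}$ ($p{\left(F,u \right)} = 2 + \frac{1}{-3 + 12} = 2 + \frac{1}{9} = \frac{19}{9}$)
$\frac{1}{834526 + t{\left(p{\left(17,3 \right)} \right)}} = \frac{1}{834526 + \frac{1}{839 + \frac{19}{9}}} = \frac{1}{834526 + \frac{1}{\frac{7570}{9}}} = \frac{1}{834526 + \frac{9}{7570}} = \frac{1}{\frac{6317361829}{7570}} = \frac{7570}{6317361829}$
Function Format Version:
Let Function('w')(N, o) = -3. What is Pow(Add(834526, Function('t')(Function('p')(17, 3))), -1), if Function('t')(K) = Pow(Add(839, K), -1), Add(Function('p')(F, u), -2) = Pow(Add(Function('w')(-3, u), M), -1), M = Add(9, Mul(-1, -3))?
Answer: Rational(7570, 6317361829) ≈ 1.1983e-6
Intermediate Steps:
M = 12 (M = Add(9, 3) = 12)
Function('p')(F, u) = Rational(19, 9) (Function('p')(F, u) = Add(2, Pow(Add(-3, 12), -1)) = Add(2, Pow(9, -1)) = Add(2, Rational(1, 9)) = Rational(19, 9))
Pow(Add(834526, Function('t')(Function('p')(17, 3))), -1) = Pow(Add(834526, Pow(Add(839, Rational(19, 9)), -1)), -1) = Pow(Add(834526, Pow(Rational(7570, 9), -1)), -1) = Pow(Add(834526, Rational(9, 7570)), -1) = Pow(Rational(6317361829, 7570), -1) = Rational(7570, 6317361829)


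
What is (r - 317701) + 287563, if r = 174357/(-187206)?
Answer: -1880729595/62402 ≈ -30139.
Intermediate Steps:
r = -58119/62402 (r = 174357*(-1/187206) = -58119/62402 ≈ -0.93136)
(r - 317701) + 287563 = (-58119/62402 - 317701) + 287563 = -19825235921/62402 + 287563 = -1880729595/62402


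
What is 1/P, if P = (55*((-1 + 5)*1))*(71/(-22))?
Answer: -1/710 ≈ -0.0014085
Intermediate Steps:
P = -710 (P = (55*(4*1))*(71*(-1/22)) = (55*4)*(-71/22) = 220*(-71/22) = -710)
1/P = 1/(-710) = -1/710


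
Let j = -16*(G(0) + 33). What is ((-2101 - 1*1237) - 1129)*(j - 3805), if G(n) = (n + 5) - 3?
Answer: 19498455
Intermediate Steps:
G(n) = 2 + n (G(n) = (5 + n) - 3 = 2 + n)
j = -560 (j = -16*((2 + 0) + 33) = -16*(2 + 33) = -16*35 = -560)
((-2101 - 1*1237) - 1129)*(j - 3805) = ((-2101 - 1*1237) - 1129)*(-560 - 3805) = ((-2101 - 1237) - 1129)*(-4365) = (-3338 - 1129)*(-4365) = -4467*(-4365) = 19498455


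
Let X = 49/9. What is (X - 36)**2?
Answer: 75625/81 ≈ 933.64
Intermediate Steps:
X = 49/9 (X = 49*(1/9) = 49/9 ≈ 5.4444)
(X - 36)**2 = (49/9 - 36)**2 = (-275/9)**2 = 75625/81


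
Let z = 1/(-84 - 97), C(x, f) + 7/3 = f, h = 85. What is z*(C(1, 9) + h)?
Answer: -275/543 ≈ -0.50645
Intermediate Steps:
C(x, f) = -7/3 + f
z = -1/181 (z = 1/(-181) = -1/181 ≈ -0.0055249)
z*(C(1, 9) + h) = -((-7/3 + 9) + 85)/181 = -(20/3 + 85)/181 = -1/181*275/3 = -275/543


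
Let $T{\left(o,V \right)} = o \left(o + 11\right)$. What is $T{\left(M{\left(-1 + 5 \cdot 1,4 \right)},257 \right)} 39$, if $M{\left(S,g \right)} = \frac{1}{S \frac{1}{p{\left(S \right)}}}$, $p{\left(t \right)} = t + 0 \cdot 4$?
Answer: $468$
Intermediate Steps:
$p{\left(t \right)} = t$ ($p{\left(t \right)} = t + 0 = t$)
$M{\left(S,g \right)} = 1$ ($M{\left(S,g \right)} = \frac{1}{S \frac{1}{S}} = 1^{-1} = 1$)
$T{\left(o,V \right)} = o \left(11 + o\right)$
$T{\left(M{\left(-1 + 5 \cdot 1,4 \right)},257 \right)} 39 = 1 \left(11 + 1\right) 39 = 1 \cdot 12 \cdot 39 = 12 \cdot 39 = 468$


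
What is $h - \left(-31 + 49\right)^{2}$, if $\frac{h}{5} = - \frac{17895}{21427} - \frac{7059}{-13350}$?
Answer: $- \frac{6207904739}{19070030} \approx -325.53$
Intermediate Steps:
$h = - \frac{29215019}{19070030}$ ($h = 5 \left(- \frac{17895}{21427} - \frac{7059}{-13350}\right) = 5 \left(\left(-17895\right) \frac{1}{21427} - - \frac{2353}{4450}\right) = 5 \left(- \frac{17895}{21427} + \frac{2353}{4450}\right) = 5 \left(- \frac{29215019}{95350150}\right) = - \frac{29215019}{19070030} \approx -1.532$)
$h - \left(-31 + 49\right)^{2} = - \frac{29215019}{19070030} - \left(-31 + 49\right)^{2} = - \frac{29215019}{19070030} - 18^{2} = - \frac{29215019}{19070030} - 324 = - \frac{6207904739}{19070030}$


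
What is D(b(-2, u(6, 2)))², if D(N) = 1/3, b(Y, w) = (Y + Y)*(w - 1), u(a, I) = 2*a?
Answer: ⅑ ≈ 0.11111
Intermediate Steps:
b(Y, w) = 2*Y*(-1 + w) (b(Y, w) = (2*Y)*(-1 + w) = 2*Y*(-1 + w))
D(N) = ⅓
D(b(-2, u(6, 2)))² = (⅓)² = ⅑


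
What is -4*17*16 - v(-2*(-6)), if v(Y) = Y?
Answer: -1100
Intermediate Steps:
-4*17*16 - v(-2*(-6)) = -4*17*16 - (-2)*(-6) = -68*16 - 1*12 = -1088 - 12 = -1100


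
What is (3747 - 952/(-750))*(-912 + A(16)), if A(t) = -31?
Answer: -1325481743/375 ≈ -3.5346e+6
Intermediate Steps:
(3747 - 952/(-750))*(-912 + A(16)) = (3747 - 952/(-750))*(-912 - 31) = (3747 - 952*(-1/750))*(-943) = (3747 + 476/375)*(-943) = (1405601/375)*(-943) = -1325481743/375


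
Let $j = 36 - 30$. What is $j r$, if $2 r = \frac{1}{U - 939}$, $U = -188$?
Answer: $- \frac{3}{1127} \approx -0.0026619$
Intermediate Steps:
$r = - \frac{1}{2254}$ ($r = \frac{1}{2 \left(-188 - 939\right)} = \frac{1}{2 \left(-1127\right)} = \frac{1}{2} \left(- \frac{1}{1127}\right) = - \frac{1}{2254} \approx -0.00044366$)
$j = 6$ ($j = 36 - 30 = 6$)
$j r = 6 \left(- \frac{1}{2254}\right) = - \frac{3}{1127}$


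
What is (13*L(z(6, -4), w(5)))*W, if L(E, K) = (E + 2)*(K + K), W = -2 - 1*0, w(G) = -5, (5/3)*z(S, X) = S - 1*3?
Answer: 988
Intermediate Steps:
z(S, X) = -9/5 + 3*S/5 (z(S, X) = 3*(S - 1*3)/5 = 3*(S - 3)/5 = 3*(-3 + S)/5 = -9/5 + 3*S/5)
W = -2 (W = -2 + 0 = -2)
L(E, K) = 2*K*(2 + E) (L(E, K) = (2 + E)*(2*K) = 2*K*(2 + E))
(13*L(z(6, -4), w(5)))*W = (13*(2*(-5)*(2 + (-9/5 + (⅗)*6))))*(-2) = (13*(2*(-5)*(2 + (-9/5 + 18/5))))*(-2) = (13*(2*(-5)*(2 + 9/5)))*(-2) = (13*(2*(-5)*(19/5)))*(-2) = (13*(-38))*(-2) = -494*(-2) = 988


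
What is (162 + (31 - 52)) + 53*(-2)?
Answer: 35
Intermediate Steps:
(162 + (31 - 52)) + 53*(-2) = (162 - 21) - 106 = 141 - 106 = 35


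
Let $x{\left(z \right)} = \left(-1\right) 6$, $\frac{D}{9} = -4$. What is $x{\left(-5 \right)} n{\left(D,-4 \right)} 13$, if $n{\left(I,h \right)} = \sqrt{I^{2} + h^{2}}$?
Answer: $- 312 \sqrt{82} \approx -2825.3$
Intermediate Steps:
$D = -36$ ($D = 9 \left(-4\right) = -36$)
$x{\left(z \right)} = -6$
$x{\left(-5 \right)} n{\left(D,-4 \right)} 13 = - 6 \sqrt{\left(-36\right)^{2} + \left(-4\right)^{2}} \cdot 13 = - 6 \sqrt{1296 + 16} \cdot 13 = - 6 \sqrt{1312} \cdot 13 = - 6 \cdot 4 \sqrt{82} \cdot 13 = - 24 \sqrt{82} \cdot 13 = - 312 \sqrt{82}$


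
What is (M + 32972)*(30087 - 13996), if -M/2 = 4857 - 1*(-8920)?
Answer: 87181038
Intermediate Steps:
M = -27554 (M = -2*(4857 - 1*(-8920)) = -2*(4857 + 8920) = -2*13777 = -27554)
(M + 32972)*(30087 - 13996) = (-27554 + 32972)*(30087 - 13996) = 5418*16091 = 87181038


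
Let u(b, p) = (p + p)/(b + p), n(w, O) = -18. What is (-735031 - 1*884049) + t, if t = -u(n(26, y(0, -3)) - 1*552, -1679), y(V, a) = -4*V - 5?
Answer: -3641314278/2249 ≈ -1.6191e+6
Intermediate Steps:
y(V, a) = -5 - 4*V
u(b, p) = 2*p/(b + p) (u(b, p) = (2*p)/(b + p) = 2*p/(b + p))
t = -3358/2249 (t = -2*(-1679)/((-18 - 1*552) - 1679) = -2*(-1679)/((-18 - 552) - 1679) = -2*(-1679)/(-570 - 1679) = -2*(-1679)/(-2249) = -2*(-1679)*(-1)/2249 = -1*3358/2249 = -3358/2249 ≈ -1.4931)
(-735031 - 1*884049) + t = (-735031 - 1*884049) - 3358/2249 = (-735031 - 884049) - 3358/2249 = -1619080 - 3358/2249 = -3641314278/2249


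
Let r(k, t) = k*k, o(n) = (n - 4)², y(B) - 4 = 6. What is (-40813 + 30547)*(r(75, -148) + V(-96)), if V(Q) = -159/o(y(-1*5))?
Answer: -115401817/2 ≈ -5.7701e+7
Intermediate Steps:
y(B) = 10 (y(B) = 4 + 6 = 10)
o(n) = (-4 + n)²
r(k, t) = k²
V(Q) = -53/12 (V(Q) = -159/(-4 + 10)² = -159/(6²) = -159/36 = -159*1/36 = -53/12)
(-40813 + 30547)*(r(75, -148) + V(-96)) = (-40813 + 30547)*(75² - 53/12) = -10266*(5625 - 53/12) = -10266*67447/12 = -115401817/2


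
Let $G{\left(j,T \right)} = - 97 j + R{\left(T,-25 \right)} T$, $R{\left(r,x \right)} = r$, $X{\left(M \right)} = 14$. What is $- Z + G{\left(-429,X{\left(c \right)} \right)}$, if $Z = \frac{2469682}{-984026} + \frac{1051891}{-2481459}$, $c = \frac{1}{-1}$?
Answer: $\frac{51048611577362905}{1220910086967} \approx 41812.0$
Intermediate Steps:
$c = -1$
$G{\left(j,T \right)} = T^{2} - 97 j$ ($G{\left(j,T \right)} = - 97 j + T T = - 97 j + T^{2} = T^{2} - 97 j$)
$Z = - \frac{3581751359602}{1220910086967}$ ($Z = 2469682 \left(- \frac{1}{984026}\right) + 1051891 \left(- \frac{1}{2481459}\right) = - \frac{1234841}{492013} - \frac{1051891}{2481459} = - \frac{3581751359602}{1220910086967} \approx -2.9337$)
$- Z + G{\left(-429,X{\left(c \right)} \right)} = \left(-1\right) \left(- \frac{3581751359602}{1220910086967}\right) + \left(14^{2} - -41613\right) = \frac{3581751359602}{1220910086967} + \left(196 + 41613\right) = \frac{3581751359602}{1220910086967} + 41809 = \frac{51048611577362905}{1220910086967}$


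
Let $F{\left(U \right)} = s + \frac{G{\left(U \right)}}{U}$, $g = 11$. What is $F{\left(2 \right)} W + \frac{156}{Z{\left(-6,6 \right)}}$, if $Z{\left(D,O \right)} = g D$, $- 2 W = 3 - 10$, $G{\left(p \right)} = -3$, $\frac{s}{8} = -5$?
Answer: $- \frac{6495}{44} \approx -147.61$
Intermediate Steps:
$s = -40$ ($s = 8 \left(-5\right) = -40$)
$W = \frac{7}{2}$ ($W = - \frac{3 - 10}{2} = \left(- \frac{1}{2}\right) \left(-7\right) = \frac{7}{2} \approx 3.5$)
$F{\left(U \right)} = -40 - \frac{3}{U}$
$Z{\left(D,O \right)} = 11 D$
$F{\left(2 \right)} W + \frac{156}{Z{\left(-6,6 \right)}} = \left(-40 - \frac{3}{2}\right) \frac{7}{2} + \frac{156}{11 \left(-6\right)} = \left(-40 - \frac{3}{2}\right) \frac{7}{2} + \frac{156}{-66} = \left(-40 - \frac{3}{2}\right) \frac{7}{2} + 156 \left(- \frac{1}{66}\right) = \left(- \frac{83}{2}\right) \frac{7}{2} - \frac{26}{11} = - \frac{581}{4} - \frac{26}{11} = - \frac{6495}{44}$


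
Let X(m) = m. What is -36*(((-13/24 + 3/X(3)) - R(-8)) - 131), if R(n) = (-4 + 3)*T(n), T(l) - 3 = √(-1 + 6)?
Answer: 9183/2 - 36*√5 ≈ 4511.0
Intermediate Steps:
T(l) = 3 + √5 (T(l) = 3 + √(-1 + 6) = 3 + √5)
R(n) = -3 - √5 (R(n) = (-4 + 3)*(3 + √5) = -(3 + √5) = -3 - √5)
-36*(((-13/24 + 3/X(3)) - R(-8)) - 131) = -36*(((-13/24 + 3/3) - (-3 - √5)) - 131) = -36*(((-13*1/24 + 3*(⅓)) + (3 + √5)) - 131) = -36*(((-13/24 + 1) + (3 + √5)) - 131) = -36*((11/24 + (3 + √5)) - 131) = -36*((83/24 + √5) - 131) = -36*(-3061/24 + √5) = 9183/2 - 36*√5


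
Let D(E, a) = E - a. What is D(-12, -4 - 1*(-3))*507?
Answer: -5577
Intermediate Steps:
D(-12, -4 - 1*(-3))*507 = (-12 - (-4 - 1*(-3)))*507 = (-12 - (-4 + 3))*507 = (-12 - 1*(-1))*507 = (-12 + 1)*507 = -11*507 = -5577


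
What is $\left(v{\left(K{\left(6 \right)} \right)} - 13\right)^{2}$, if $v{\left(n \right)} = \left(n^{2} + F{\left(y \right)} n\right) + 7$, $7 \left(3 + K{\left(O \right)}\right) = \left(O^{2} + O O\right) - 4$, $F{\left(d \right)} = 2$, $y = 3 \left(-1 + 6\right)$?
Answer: $\frac{6620329}{2401} \approx 2757.3$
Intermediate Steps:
$y = 15$ ($y = 3 \cdot 5 = 15$)
$K{\left(O \right)} = - \frac{25}{7} + \frac{2 O^{2}}{7}$ ($K{\left(O \right)} = -3 + \frac{\left(O^{2} + O O\right) - 4}{7} = -3 + \frac{\left(O^{2} + O^{2}\right) - 4}{7} = -3 + \frac{2 O^{2} - 4}{7} = -3 + \frac{-4 + 2 O^{2}}{7} = -3 + \left(- \frac{4}{7} + \frac{2 O^{2}}{7}\right) = - \frac{25}{7} + \frac{2 O^{2}}{7}$)
$v{\left(n \right)} = 7 + n^{2} + 2 n$ ($v{\left(n \right)} = \left(n^{2} + 2 n\right) + 7 = 7 + n^{2} + 2 n$)
$\left(v{\left(K{\left(6 \right)} \right)} - 13\right)^{2} = \left(\left(7 + \left(- \frac{25}{7} + \frac{2 \cdot 6^{2}}{7}\right)^{2} + 2 \left(- \frac{25}{7} + \frac{2 \cdot 6^{2}}{7}\right)\right) - 13\right)^{2} = \left(\left(7 + \left(- \frac{25}{7} + \frac{2}{7} \cdot 36\right)^{2} + 2 \left(- \frac{25}{7} + \frac{2}{7} \cdot 36\right)\right) - 13\right)^{2} = \left(\left(7 + \left(- \frac{25}{7} + \frac{72}{7}\right)^{2} + 2 \left(- \frac{25}{7} + \frac{72}{7}\right)\right) - 13\right)^{2} = \left(\left(7 + \left(\frac{47}{7}\right)^{2} + 2 \cdot \frac{47}{7}\right) - 13\right)^{2} = \left(\left(7 + \frac{2209}{49} + \frac{94}{7}\right) - 13\right)^{2} = \left(\frac{3210}{49} - 13\right)^{2} = \left(\frac{2573}{49}\right)^{2} = \frac{6620329}{2401}$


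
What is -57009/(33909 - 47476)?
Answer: 57009/13567 ≈ 4.2020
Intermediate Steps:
-57009/(33909 - 47476) = -57009/(-13567) = -57009*(-1/13567) = 57009/13567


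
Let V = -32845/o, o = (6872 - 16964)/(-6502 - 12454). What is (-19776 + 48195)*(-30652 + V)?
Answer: -2207090123323/841 ≈ -2.6244e+9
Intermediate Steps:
o = 2523/4739 (o = -10092/(-18956) = -10092*(-1/18956) = 2523/4739 ≈ 0.53239)
V = -155652455/2523 (V = -32845/2523/4739 = -32845*4739/2523 = -155652455/2523 ≈ -61693.)
(-19776 + 48195)*(-30652 + V) = (-19776 + 48195)*(-30652 - 155652455/2523) = 28419*(-232987451/2523) = -2207090123323/841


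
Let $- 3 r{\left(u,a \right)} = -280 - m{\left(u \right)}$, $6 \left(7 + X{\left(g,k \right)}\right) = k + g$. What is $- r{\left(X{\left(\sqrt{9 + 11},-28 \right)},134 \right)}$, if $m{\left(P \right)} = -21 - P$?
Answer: $- \frac{812}{9} + \frac{\sqrt{5}}{9} \approx -89.974$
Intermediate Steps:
$X{\left(g,k \right)} = -7 + \frac{g}{6} + \frac{k}{6}$ ($X{\left(g,k \right)} = -7 + \frac{k + g}{6} = -7 + \frac{g + k}{6} = -7 + \left(\frac{g}{6} + \frac{k}{6}\right) = -7 + \frac{g}{6} + \frac{k}{6}$)
$r{\left(u,a \right)} = \frac{259}{3} - \frac{u}{3}$ ($r{\left(u,a \right)} = - \frac{-280 - \left(-21 - u\right)}{3} = - \frac{-280 + \left(21 + u\right)}{3} = - \frac{-259 + u}{3} = \frac{259}{3} - \frac{u}{3}$)
$- r{\left(X{\left(\sqrt{9 + 11},-28 \right)},134 \right)} = - (\frac{259}{3} - \frac{-7 + \frac{\sqrt{9 + 11}}{6} + \frac{1}{6} \left(-28\right)}{3}) = - (\frac{259}{3} - \frac{-7 + \frac{\sqrt{20}}{6} - \frac{14}{3}}{3}) = - (\frac{259}{3} - \frac{-7 + \frac{2 \sqrt{5}}{6} - \frac{14}{3}}{3}) = - (\frac{259}{3} - \frac{-7 + \frac{\sqrt{5}}{3} - \frac{14}{3}}{3}) = - (\frac{259}{3} - \frac{- \frac{35}{3} + \frac{\sqrt{5}}{3}}{3}) = - (\frac{259}{3} + \left(\frac{35}{9} - \frac{\sqrt{5}}{9}\right)) = - (\frac{812}{9} - \frac{\sqrt{5}}{9}) = - \frac{812}{9} + \frac{\sqrt{5}}{9}$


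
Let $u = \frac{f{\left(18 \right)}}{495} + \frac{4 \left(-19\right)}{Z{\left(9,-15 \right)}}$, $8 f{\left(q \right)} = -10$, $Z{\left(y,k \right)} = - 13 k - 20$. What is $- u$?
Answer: $\frac{30271}{69300} \approx 0.43681$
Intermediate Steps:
$Z{\left(y,k \right)} = -20 - 13 k$
$f{\left(q \right)} = - \frac{5}{4}$ ($f{\left(q \right)} = \frac{1}{8} \left(-10\right) = - \frac{5}{4}$)
$u = - \frac{30271}{69300}$ ($u = - \frac{5}{4 \cdot 495} + \frac{4 \left(-19\right)}{-20 - -195} = \left(- \frac{5}{4}\right) \frac{1}{495} - \frac{76}{-20 + 195} = - \frac{1}{396} - \frac{76}{175} = - \frac{30271}{69300} \approx -0.43681$)
$- u = \left(-1\right) \left(- \frac{30271}{69300}\right) = \frac{30271}{69300}$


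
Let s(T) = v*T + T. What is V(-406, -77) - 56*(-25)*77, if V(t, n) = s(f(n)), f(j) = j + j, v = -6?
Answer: 108570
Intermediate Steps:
f(j) = 2*j
s(T) = -5*T (s(T) = -6*T + T = -5*T)
V(t, n) = -10*n
V(-406, -77) - 56*(-25)*77 = -10*(-77) - 56*(-25)*77 = 770 + 1400*77 = 770 + 107800 = 108570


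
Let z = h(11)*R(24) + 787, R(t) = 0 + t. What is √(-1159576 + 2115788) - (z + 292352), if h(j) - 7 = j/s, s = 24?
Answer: -293318 + 2*√239053 ≈ -2.9234e+5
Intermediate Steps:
R(t) = t
h(j) = 7 + j/24
z = 966 (z = (7 + (1/24)*11)*24 + 787 = (7 + 11/24)*24 + 787 = (179/24)*24 + 787 = 179 + 787 = 966)
√(-1159576 + 2115788) - (z + 292352) = √(-1159576 + 2115788) - (966 + 292352) = √956212 - 1*293318 = 2*√239053 - 293318 = -293318 + 2*√239053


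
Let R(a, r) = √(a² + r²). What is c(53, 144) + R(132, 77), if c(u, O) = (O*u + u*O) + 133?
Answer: 15397 + 11*√193 ≈ 15550.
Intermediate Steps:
c(u, O) = 133 + 2*O*u (c(u, O) = (O*u + O*u) + 133 = 2*O*u + 133 = 133 + 2*O*u)
c(53, 144) + R(132, 77) = (133 + 2*144*53) + √(132² + 77²) = (133 + 15264) + √(17424 + 5929) = 15397 + √23353 = 15397 + 11*√193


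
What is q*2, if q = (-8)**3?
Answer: -1024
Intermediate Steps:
q = -512
q*2 = -512*2 = -1024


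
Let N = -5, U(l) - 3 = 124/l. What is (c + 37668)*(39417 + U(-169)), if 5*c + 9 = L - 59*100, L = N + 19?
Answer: 243084463584/169 ≈ 1.4384e+9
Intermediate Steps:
U(l) = 3 + 124/l
L = 14 (L = -5 + 19 = 14)
c = -1179 (c = -9/5 + (14 - 59*100)/5 = -9/5 + (14 - 5900)/5 = -9/5 + (⅕)*(-5886) = -9/5 - 5886/5 = -1179)
(c + 37668)*(39417 + U(-169)) = (-1179 + 37668)*(39417 + (3 + 124/(-169))) = 36489*(39417 + (3 + 124*(-1/169))) = 36489*(39417 + (3 - 124/169)) = 36489*(39417 + 383/169) = 36489*(6661856/169) = 243084463584/169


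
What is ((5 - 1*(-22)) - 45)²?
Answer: 324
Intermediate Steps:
((5 - 1*(-22)) - 45)² = ((5 + 22) - 45)² = (27 - 45)² = (-18)² = 324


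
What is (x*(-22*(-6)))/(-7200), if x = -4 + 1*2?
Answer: 11/300 ≈ 0.036667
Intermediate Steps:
x = -2 (x = -4 + 2 = -2)
(x*(-22*(-6)))/(-7200) = -(-44)*(-6)/(-7200) = -2*132*(-1/7200) = -264*(-1/7200) = 11/300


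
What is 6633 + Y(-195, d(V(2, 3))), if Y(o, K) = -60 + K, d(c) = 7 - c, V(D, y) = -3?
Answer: 6583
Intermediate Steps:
6633 + Y(-195, d(V(2, 3))) = 6633 + (-60 + (7 - 1*(-3))) = 6633 + (-60 + (7 + 3)) = 6633 + (-60 + 10) = 6633 - 50 = 6583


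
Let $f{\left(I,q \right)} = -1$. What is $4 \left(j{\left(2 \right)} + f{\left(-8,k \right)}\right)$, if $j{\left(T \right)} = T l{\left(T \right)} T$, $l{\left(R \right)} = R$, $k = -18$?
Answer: $28$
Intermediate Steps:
$j{\left(T \right)} = T^{3}$ ($j{\left(T \right)} = T T T = T^{2} T = T^{3}$)
$4 \left(j{\left(2 \right)} + f{\left(-8,k \right)}\right) = 4 \left(2^{3} - 1\right) = 4 \left(8 - 1\right) = 4 \cdot 7 = 28$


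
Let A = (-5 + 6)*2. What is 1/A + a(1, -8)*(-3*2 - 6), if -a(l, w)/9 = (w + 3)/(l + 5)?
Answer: -179/2 ≈ -89.500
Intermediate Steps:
a(l, w) = -9*(3 + w)/(5 + l) (a(l, w) = -9*(w + 3)/(l + 5) = -9*(3 + w)/(5 + l))
A = 2 (A = 1*2 = 2)
1/A + a(1, -8)*(-3*2 - 6) = 1/2 + (9*(-3 - 1*(-8))/(5 + 1))*(-3*2 - 6) = ½ + (9*(-3 + 8)/6)*(-6 - 6) = ½ + (9*(⅙)*5)*(-12) = ½ + (15/2)*(-12) = ½ - 90 = -179/2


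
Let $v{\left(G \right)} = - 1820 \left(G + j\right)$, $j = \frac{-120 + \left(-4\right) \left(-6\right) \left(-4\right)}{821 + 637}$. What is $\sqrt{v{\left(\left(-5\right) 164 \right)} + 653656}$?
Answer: $\frac{2 \sqrt{43463094}}{9} \approx 1465.0$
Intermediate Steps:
$j = - \frac{4}{27}$ ($j = \frac{-120 + 24 \left(-4\right)}{1458} = \left(-120 - 96\right) \frac{1}{1458} = \left(-216\right) \frac{1}{1458} = - \frac{4}{27} \approx -0.14815$)
$v{\left(G \right)} = \frac{7280}{27} - 1820 G$ ($v{\left(G \right)} = - 1820 \left(G - \frac{4}{27}\right) = - 1820 \left(- \frac{4}{27} + G\right) = \frac{7280}{27} - 1820 G$)
$\sqrt{v{\left(\left(-5\right) 164 \right)} + 653656} = \sqrt{\left(\frac{7280}{27} - 1820 \left(\left(-5\right) 164\right)\right) + 653656} = \sqrt{\left(\frac{7280}{27} - -1492400\right) + 653656} = \sqrt{\left(\frac{7280}{27} + 1492400\right) + 653656} = \sqrt{\frac{40302080}{27} + 653656} = \sqrt{\frac{57950792}{27}} = \frac{2 \sqrt{43463094}}{9}$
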